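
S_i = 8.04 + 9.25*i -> [8.04, 17.29, 26.54, 35.79, 45.04]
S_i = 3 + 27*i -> [3, 30, 57, 84, 111]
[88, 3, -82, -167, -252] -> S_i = 88 + -85*i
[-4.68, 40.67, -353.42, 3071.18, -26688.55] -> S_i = -4.68*(-8.69)^i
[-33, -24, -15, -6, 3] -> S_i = -33 + 9*i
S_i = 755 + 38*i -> [755, 793, 831, 869, 907]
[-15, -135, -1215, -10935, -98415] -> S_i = -15*9^i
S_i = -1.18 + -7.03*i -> [-1.18, -8.21, -15.24, -22.27, -29.3]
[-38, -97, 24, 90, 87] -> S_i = Random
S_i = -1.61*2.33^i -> [-1.61, -3.75, -8.74, -20.37, -47.45]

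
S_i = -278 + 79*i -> [-278, -199, -120, -41, 38]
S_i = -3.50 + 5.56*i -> [-3.5, 2.06, 7.62, 13.18, 18.74]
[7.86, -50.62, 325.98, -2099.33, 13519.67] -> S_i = 7.86*(-6.44)^i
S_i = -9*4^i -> [-9, -36, -144, -576, -2304]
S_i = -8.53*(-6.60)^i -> [-8.53, 56.3, -371.57, 2452.34, -16185.45]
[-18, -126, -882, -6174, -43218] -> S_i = -18*7^i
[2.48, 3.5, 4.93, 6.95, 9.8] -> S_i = 2.48*1.41^i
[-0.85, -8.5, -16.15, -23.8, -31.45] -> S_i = -0.85 + -7.65*i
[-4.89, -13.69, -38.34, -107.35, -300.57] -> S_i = -4.89*2.80^i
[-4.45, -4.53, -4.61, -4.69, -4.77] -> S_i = -4.45 + -0.08*i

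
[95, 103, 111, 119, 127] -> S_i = 95 + 8*i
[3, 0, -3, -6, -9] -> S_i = 3 + -3*i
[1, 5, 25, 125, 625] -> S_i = 1*5^i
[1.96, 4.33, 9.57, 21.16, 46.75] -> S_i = 1.96*2.21^i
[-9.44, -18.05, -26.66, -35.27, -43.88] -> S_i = -9.44 + -8.61*i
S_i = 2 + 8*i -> [2, 10, 18, 26, 34]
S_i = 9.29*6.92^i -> [9.29, 64.29, 444.86, 3078.46, 21302.97]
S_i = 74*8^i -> [74, 592, 4736, 37888, 303104]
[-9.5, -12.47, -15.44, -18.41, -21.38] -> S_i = -9.50 + -2.97*i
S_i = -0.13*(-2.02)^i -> [-0.13, 0.26, -0.53, 1.07, -2.16]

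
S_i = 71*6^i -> [71, 426, 2556, 15336, 92016]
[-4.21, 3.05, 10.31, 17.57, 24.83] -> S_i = -4.21 + 7.26*i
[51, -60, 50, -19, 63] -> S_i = Random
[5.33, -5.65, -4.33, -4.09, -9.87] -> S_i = Random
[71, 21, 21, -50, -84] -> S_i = Random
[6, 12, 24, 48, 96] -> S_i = 6*2^i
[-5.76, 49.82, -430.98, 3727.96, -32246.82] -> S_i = -5.76*(-8.65)^i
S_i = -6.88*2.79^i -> [-6.88, -19.2, -53.55, -149.42, -416.87]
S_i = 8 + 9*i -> [8, 17, 26, 35, 44]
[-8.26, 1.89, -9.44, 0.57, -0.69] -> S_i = Random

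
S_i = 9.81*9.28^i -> [9.81, 91.04, 844.82, 7839.94, 72754.68]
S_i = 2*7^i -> [2, 14, 98, 686, 4802]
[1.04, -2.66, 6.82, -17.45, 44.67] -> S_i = 1.04*(-2.56)^i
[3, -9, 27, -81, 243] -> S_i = 3*-3^i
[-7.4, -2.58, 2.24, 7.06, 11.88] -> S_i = -7.40 + 4.82*i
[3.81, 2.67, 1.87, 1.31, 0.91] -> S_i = 3.81*0.70^i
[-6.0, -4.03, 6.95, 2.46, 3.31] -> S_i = Random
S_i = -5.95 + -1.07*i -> [-5.95, -7.02, -8.09, -9.16, -10.23]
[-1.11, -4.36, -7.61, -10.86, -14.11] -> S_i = -1.11 + -3.25*i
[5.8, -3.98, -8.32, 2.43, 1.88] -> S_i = Random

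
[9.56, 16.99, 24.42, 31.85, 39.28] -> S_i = 9.56 + 7.43*i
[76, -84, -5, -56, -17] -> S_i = Random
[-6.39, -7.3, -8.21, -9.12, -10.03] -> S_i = -6.39 + -0.91*i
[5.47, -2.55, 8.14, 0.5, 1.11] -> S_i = Random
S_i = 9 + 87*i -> [9, 96, 183, 270, 357]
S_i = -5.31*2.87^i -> [-5.31, -15.24, -43.74, -125.53, -360.27]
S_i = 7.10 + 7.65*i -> [7.1, 14.75, 22.4, 30.05, 37.7]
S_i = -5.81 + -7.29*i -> [-5.81, -13.1, -20.39, -27.68, -34.97]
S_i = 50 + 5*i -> [50, 55, 60, 65, 70]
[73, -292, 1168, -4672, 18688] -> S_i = 73*-4^i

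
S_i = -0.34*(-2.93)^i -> [-0.34, 1.0, -2.92, 8.55, -25.06]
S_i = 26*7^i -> [26, 182, 1274, 8918, 62426]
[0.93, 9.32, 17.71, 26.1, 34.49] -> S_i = 0.93 + 8.39*i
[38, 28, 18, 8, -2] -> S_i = 38 + -10*i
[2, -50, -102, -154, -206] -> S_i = 2 + -52*i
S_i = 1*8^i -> [1, 8, 64, 512, 4096]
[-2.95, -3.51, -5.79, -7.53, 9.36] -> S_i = Random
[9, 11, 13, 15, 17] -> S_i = 9 + 2*i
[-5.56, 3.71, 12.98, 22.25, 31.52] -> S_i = -5.56 + 9.27*i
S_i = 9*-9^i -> [9, -81, 729, -6561, 59049]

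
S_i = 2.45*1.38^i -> [2.45, 3.38, 4.67, 6.44, 8.89]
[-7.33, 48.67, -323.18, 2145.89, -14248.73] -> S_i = -7.33*(-6.64)^i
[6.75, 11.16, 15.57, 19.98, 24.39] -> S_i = 6.75 + 4.41*i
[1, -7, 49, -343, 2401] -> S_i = 1*-7^i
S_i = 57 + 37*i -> [57, 94, 131, 168, 205]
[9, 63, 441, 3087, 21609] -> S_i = 9*7^i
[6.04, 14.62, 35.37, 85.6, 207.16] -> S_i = 6.04*2.42^i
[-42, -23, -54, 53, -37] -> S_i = Random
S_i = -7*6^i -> [-7, -42, -252, -1512, -9072]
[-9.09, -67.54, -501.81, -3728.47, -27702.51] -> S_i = -9.09*7.43^i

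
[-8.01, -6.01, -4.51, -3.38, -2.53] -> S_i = -8.01*0.75^i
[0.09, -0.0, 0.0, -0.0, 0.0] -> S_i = 0.09*-0.00^i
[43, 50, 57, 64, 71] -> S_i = 43 + 7*i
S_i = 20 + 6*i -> [20, 26, 32, 38, 44]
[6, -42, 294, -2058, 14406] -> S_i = 6*-7^i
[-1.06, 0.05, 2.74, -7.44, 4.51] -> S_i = Random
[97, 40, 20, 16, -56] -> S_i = Random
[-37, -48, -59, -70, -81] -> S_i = -37 + -11*i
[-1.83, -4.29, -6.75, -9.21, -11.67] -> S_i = -1.83 + -2.46*i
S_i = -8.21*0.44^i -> [-8.21, -3.61, -1.59, -0.7, -0.31]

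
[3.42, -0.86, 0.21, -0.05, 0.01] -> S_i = 3.42*(-0.25)^i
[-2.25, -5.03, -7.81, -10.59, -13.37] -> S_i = -2.25 + -2.78*i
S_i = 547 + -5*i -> [547, 542, 537, 532, 527]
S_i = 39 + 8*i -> [39, 47, 55, 63, 71]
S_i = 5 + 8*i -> [5, 13, 21, 29, 37]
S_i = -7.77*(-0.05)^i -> [-7.77, 0.39, -0.02, 0.0, -0.0]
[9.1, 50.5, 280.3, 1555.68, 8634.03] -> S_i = 9.10*5.55^i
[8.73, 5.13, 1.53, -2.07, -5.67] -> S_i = 8.73 + -3.60*i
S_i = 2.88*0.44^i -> [2.88, 1.27, 0.56, 0.25, 0.11]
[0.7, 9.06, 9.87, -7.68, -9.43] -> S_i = Random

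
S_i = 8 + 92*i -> [8, 100, 192, 284, 376]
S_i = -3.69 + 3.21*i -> [-3.69, -0.48, 2.73, 5.94, 9.15]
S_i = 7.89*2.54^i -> [7.89, 20.04, 50.9, 129.29, 328.41]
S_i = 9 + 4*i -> [9, 13, 17, 21, 25]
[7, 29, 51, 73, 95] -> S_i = 7 + 22*i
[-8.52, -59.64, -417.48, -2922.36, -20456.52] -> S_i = -8.52*7.00^i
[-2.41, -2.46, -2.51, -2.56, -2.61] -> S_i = -2.41*1.02^i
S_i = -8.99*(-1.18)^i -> [-8.99, 10.61, -12.52, 14.77, -17.43]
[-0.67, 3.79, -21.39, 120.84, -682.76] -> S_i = -0.67*(-5.65)^i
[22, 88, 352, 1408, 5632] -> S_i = 22*4^i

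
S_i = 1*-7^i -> [1, -7, 49, -343, 2401]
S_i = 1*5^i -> [1, 5, 25, 125, 625]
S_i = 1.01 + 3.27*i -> [1.01, 4.28, 7.55, 10.82, 14.09]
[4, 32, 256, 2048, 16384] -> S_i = 4*8^i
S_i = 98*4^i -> [98, 392, 1568, 6272, 25088]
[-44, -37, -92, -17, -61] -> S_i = Random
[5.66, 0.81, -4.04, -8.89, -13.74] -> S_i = 5.66 + -4.85*i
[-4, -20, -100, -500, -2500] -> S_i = -4*5^i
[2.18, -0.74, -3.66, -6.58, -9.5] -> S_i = 2.18 + -2.92*i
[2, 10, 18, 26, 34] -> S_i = 2 + 8*i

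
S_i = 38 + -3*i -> [38, 35, 32, 29, 26]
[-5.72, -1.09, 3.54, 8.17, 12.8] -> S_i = -5.72 + 4.63*i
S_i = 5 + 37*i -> [5, 42, 79, 116, 153]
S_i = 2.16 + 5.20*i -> [2.16, 7.36, 12.56, 17.76, 22.96]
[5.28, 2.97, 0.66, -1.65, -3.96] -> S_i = 5.28 + -2.31*i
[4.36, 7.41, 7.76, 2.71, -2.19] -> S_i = Random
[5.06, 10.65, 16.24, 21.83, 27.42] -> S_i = 5.06 + 5.59*i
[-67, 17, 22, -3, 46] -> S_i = Random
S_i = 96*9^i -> [96, 864, 7776, 69984, 629856]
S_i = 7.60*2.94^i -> [7.6, 22.34, 65.69, 193.13, 567.81]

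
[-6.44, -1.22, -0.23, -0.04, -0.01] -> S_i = -6.44*0.19^i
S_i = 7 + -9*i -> [7, -2, -11, -20, -29]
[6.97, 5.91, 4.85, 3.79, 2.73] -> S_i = 6.97 + -1.06*i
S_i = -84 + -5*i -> [-84, -89, -94, -99, -104]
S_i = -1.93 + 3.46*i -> [-1.93, 1.53, 4.99, 8.45, 11.91]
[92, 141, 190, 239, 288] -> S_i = 92 + 49*i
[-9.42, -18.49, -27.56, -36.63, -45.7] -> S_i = -9.42 + -9.07*i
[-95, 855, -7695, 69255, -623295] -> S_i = -95*-9^i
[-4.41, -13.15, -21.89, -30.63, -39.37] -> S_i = -4.41 + -8.74*i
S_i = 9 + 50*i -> [9, 59, 109, 159, 209]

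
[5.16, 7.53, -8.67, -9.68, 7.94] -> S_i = Random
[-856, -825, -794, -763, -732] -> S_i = -856 + 31*i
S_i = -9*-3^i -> [-9, 27, -81, 243, -729]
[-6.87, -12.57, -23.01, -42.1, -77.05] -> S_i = -6.87*1.83^i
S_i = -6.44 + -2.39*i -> [-6.44, -8.83, -11.22, -13.61, -16.0]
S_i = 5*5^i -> [5, 25, 125, 625, 3125]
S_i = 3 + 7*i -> [3, 10, 17, 24, 31]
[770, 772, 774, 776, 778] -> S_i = 770 + 2*i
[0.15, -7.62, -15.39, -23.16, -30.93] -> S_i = 0.15 + -7.77*i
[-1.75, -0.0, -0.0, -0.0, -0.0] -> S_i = -1.75*0.00^i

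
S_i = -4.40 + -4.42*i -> [-4.4, -8.82, -13.24, -17.66, -22.08]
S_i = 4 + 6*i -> [4, 10, 16, 22, 28]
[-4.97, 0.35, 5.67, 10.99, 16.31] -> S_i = -4.97 + 5.32*i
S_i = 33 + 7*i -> [33, 40, 47, 54, 61]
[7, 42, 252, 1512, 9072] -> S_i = 7*6^i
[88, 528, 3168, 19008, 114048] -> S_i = 88*6^i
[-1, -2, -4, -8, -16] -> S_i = -1*2^i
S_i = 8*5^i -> [8, 40, 200, 1000, 5000]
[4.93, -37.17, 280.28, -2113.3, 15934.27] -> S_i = 4.93*(-7.54)^i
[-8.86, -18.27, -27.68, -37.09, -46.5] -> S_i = -8.86 + -9.41*i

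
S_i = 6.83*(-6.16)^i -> [6.83, -42.07, 259.17, -1596.48, 9834.3]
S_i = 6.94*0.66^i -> [6.94, 4.58, 3.02, 2.0, 1.32]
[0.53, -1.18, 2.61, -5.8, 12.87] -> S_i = 0.53*(-2.22)^i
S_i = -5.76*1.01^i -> [-5.76, -5.82, -5.88, -5.93, -5.99]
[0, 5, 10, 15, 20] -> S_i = 0 + 5*i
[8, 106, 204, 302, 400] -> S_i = 8 + 98*i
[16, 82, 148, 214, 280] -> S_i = 16 + 66*i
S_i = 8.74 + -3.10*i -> [8.74, 5.64, 2.54, -0.56, -3.66]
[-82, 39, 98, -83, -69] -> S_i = Random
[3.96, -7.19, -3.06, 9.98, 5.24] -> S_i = Random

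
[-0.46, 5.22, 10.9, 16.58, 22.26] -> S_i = -0.46 + 5.68*i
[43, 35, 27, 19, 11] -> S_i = 43 + -8*i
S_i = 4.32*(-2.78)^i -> [4.32, -12.01, 33.39, -92.81, 258.03]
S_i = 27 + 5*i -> [27, 32, 37, 42, 47]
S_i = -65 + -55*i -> [-65, -120, -175, -230, -285]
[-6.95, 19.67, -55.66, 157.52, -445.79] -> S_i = -6.95*(-2.83)^i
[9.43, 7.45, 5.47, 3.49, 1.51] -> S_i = 9.43 + -1.98*i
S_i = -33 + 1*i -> [-33, -32, -31, -30, -29]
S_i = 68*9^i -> [68, 612, 5508, 49572, 446148]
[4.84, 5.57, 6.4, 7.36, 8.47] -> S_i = 4.84*1.15^i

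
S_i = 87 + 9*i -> [87, 96, 105, 114, 123]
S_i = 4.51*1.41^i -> [4.51, 6.36, 8.97, 12.64, 17.83]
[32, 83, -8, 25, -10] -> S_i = Random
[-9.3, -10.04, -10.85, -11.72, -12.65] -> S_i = -9.30*1.08^i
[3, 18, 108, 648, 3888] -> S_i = 3*6^i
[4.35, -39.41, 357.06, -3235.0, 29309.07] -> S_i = 4.35*(-9.06)^i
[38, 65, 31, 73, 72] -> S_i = Random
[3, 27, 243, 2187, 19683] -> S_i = 3*9^i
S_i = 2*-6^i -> [2, -12, 72, -432, 2592]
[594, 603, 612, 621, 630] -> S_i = 594 + 9*i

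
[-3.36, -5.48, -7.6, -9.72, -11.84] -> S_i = -3.36 + -2.12*i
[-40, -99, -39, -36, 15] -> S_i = Random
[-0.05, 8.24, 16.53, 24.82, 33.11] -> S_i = -0.05 + 8.29*i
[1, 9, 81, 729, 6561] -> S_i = 1*9^i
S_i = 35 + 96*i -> [35, 131, 227, 323, 419]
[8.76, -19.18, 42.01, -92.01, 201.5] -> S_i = 8.76*(-2.19)^i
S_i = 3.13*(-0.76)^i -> [3.13, -2.38, 1.81, -1.37, 1.04]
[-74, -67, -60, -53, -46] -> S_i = -74 + 7*i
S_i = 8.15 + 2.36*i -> [8.15, 10.51, 12.87, 15.23, 17.59]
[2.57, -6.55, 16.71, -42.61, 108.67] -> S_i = 2.57*(-2.55)^i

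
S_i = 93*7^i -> [93, 651, 4557, 31899, 223293]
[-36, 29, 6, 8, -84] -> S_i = Random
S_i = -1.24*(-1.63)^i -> [-1.24, 2.02, -3.29, 5.37, -8.75]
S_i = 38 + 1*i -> [38, 39, 40, 41, 42]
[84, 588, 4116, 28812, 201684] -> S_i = 84*7^i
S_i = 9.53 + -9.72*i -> [9.53, -0.19, -9.91, -19.63, -29.35]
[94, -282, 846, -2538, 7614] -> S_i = 94*-3^i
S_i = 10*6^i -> [10, 60, 360, 2160, 12960]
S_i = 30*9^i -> [30, 270, 2430, 21870, 196830]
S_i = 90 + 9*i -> [90, 99, 108, 117, 126]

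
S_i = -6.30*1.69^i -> [-6.3, -10.65, -17.99, -30.41, -51.39]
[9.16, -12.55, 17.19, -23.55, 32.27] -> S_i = 9.16*(-1.37)^i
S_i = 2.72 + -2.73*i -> [2.72, -0.01, -2.74, -5.47, -8.2]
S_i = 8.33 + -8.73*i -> [8.33, -0.4, -9.13, -17.86, -26.59]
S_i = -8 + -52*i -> [-8, -60, -112, -164, -216]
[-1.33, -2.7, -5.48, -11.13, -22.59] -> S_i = -1.33*2.03^i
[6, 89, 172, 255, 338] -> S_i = 6 + 83*i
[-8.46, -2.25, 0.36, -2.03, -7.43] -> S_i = Random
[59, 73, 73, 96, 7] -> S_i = Random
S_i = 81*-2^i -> [81, -162, 324, -648, 1296]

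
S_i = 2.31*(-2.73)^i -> [2.31, -6.31, 17.22, -47.0, 128.31]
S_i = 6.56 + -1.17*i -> [6.56, 5.39, 4.22, 3.05, 1.88]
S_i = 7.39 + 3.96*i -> [7.39, 11.35, 15.31, 19.27, 23.23]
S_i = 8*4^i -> [8, 32, 128, 512, 2048]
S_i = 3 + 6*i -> [3, 9, 15, 21, 27]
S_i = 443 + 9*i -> [443, 452, 461, 470, 479]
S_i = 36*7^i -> [36, 252, 1764, 12348, 86436]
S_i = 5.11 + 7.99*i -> [5.11, 13.1, 21.09, 29.08, 37.07]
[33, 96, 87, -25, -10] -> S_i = Random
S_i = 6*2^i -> [6, 12, 24, 48, 96]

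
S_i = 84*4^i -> [84, 336, 1344, 5376, 21504]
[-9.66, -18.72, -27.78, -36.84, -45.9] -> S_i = -9.66 + -9.06*i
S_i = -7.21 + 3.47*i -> [-7.21, -3.74, -0.27, 3.2, 6.67]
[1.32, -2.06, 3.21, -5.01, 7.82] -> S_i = 1.32*(-1.56)^i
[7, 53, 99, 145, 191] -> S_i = 7 + 46*i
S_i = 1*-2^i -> [1, -2, 4, -8, 16]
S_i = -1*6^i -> [-1, -6, -36, -216, -1296]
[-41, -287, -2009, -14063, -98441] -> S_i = -41*7^i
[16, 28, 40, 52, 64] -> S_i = 16 + 12*i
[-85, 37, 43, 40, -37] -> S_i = Random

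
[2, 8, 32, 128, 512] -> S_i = 2*4^i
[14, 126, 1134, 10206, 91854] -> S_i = 14*9^i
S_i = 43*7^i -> [43, 301, 2107, 14749, 103243]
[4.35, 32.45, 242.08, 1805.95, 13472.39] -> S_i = 4.35*7.46^i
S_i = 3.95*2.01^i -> [3.95, 7.94, 15.96, 32.08, 64.47]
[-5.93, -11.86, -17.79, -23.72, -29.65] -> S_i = -5.93 + -5.93*i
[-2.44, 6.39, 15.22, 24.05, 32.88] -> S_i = -2.44 + 8.83*i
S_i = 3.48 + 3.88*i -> [3.48, 7.36, 11.24, 15.12, 19.0]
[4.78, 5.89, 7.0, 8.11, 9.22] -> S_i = 4.78 + 1.11*i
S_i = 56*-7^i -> [56, -392, 2744, -19208, 134456]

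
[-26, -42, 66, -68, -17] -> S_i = Random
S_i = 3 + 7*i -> [3, 10, 17, 24, 31]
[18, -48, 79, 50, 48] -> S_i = Random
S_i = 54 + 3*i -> [54, 57, 60, 63, 66]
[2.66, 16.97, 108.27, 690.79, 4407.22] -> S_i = 2.66*6.38^i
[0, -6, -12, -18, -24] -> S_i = 0 + -6*i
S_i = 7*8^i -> [7, 56, 448, 3584, 28672]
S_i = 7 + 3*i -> [7, 10, 13, 16, 19]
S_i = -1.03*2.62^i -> [-1.03, -2.7, -7.07, -18.52, -48.53]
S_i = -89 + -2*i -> [-89, -91, -93, -95, -97]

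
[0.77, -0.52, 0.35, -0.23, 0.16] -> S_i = 0.77*(-0.67)^i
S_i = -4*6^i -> [-4, -24, -144, -864, -5184]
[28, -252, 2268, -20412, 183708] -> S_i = 28*-9^i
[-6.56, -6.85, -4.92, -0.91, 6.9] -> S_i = Random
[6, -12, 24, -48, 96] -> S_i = 6*-2^i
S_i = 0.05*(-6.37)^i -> [0.05, -0.32, 2.03, -12.92, 82.32]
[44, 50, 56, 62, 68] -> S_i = 44 + 6*i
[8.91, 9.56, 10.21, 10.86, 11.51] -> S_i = 8.91 + 0.65*i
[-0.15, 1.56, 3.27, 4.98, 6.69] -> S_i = -0.15 + 1.71*i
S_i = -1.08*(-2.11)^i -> [-1.08, 2.28, -4.81, 10.15, -21.41]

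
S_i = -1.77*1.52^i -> [-1.77, -2.69, -4.09, -6.22, -9.45]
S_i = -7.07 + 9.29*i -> [-7.07, 2.22, 11.51, 20.8, 30.09]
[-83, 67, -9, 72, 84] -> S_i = Random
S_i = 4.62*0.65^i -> [4.62, 3.0, 1.95, 1.27, 0.82]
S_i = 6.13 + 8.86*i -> [6.13, 14.99, 23.85, 32.71, 41.57]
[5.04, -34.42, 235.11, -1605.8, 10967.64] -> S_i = 5.04*(-6.83)^i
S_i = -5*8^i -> [-5, -40, -320, -2560, -20480]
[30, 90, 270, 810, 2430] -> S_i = 30*3^i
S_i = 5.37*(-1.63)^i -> [5.37, -8.75, 14.27, -23.26, 37.91]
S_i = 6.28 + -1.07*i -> [6.28, 5.21, 4.14, 3.07, 2.0]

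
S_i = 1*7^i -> [1, 7, 49, 343, 2401]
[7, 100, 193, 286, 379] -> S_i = 7 + 93*i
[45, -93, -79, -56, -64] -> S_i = Random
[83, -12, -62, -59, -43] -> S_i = Random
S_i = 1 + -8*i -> [1, -7, -15, -23, -31]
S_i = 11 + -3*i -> [11, 8, 5, 2, -1]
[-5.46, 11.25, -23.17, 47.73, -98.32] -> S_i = -5.46*(-2.06)^i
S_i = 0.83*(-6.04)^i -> [0.83, -5.01, 30.28, -182.89, 1104.65]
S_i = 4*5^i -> [4, 20, 100, 500, 2500]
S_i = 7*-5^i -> [7, -35, 175, -875, 4375]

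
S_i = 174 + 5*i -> [174, 179, 184, 189, 194]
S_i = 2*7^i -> [2, 14, 98, 686, 4802]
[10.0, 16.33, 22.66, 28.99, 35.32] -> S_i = 10.00 + 6.33*i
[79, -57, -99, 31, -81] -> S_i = Random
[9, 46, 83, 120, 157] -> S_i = 9 + 37*i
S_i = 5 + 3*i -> [5, 8, 11, 14, 17]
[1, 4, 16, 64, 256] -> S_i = 1*4^i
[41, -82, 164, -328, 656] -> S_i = 41*-2^i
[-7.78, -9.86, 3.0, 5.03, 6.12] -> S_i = Random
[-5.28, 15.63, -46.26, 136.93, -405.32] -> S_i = -5.28*(-2.96)^i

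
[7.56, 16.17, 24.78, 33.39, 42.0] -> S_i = 7.56 + 8.61*i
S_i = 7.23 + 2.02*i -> [7.23, 9.25, 11.27, 13.29, 15.31]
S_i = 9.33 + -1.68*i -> [9.33, 7.65, 5.97, 4.29, 2.61]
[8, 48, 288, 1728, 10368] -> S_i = 8*6^i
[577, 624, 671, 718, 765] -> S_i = 577 + 47*i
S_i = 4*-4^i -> [4, -16, 64, -256, 1024]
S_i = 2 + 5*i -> [2, 7, 12, 17, 22]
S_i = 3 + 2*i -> [3, 5, 7, 9, 11]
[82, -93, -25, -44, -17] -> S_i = Random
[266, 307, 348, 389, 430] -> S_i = 266 + 41*i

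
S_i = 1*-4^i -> [1, -4, 16, -64, 256]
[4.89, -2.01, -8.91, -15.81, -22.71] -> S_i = 4.89 + -6.90*i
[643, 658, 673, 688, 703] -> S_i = 643 + 15*i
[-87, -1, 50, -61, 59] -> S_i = Random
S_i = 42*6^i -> [42, 252, 1512, 9072, 54432]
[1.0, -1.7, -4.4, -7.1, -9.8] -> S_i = 1.00 + -2.70*i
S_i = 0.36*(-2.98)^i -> [0.36, -1.07, 3.2, -9.53, 28.39]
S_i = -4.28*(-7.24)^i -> [-4.28, 30.99, -224.35, 1624.27, -11759.75]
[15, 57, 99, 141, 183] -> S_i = 15 + 42*i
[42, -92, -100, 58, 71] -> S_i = Random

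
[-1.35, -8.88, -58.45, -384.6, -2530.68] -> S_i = -1.35*6.58^i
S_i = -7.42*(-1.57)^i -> [-7.42, 11.65, -18.29, 28.71, -45.08]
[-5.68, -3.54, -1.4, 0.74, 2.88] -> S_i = -5.68 + 2.14*i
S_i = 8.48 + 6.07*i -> [8.48, 14.55, 20.62, 26.69, 32.76]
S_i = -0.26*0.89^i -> [-0.26, -0.23, -0.21, -0.18, -0.16]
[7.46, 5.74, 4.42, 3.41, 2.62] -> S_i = 7.46*0.77^i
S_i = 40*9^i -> [40, 360, 3240, 29160, 262440]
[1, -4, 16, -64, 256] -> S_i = 1*-4^i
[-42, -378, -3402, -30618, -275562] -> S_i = -42*9^i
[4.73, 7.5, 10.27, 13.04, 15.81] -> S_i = 4.73 + 2.77*i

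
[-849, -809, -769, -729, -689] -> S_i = -849 + 40*i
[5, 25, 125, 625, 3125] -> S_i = 5*5^i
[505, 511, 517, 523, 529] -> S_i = 505 + 6*i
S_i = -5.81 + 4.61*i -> [-5.81, -1.2, 3.41, 8.02, 12.63]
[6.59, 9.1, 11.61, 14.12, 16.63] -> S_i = 6.59 + 2.51*i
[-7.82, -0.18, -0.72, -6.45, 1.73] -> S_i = Random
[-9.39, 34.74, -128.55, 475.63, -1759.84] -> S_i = -9.39*(-3.70)^i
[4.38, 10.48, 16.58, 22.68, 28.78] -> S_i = 4.38 + 6.10*i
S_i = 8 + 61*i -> [8, 69, 130, 191, 252]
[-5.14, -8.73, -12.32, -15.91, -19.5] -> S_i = -5.14 + -3.59*i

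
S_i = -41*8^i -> [-41, -328, -2624, -20992, -167936]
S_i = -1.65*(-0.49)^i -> [-1.65, 0.81, -0.4, 0.19, -0.1]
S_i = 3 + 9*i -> [3, 12, 21, 30, 39]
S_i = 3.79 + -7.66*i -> [3.79, -3.87, -11.53, -19.19, -26.85]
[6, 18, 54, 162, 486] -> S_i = 6*3^i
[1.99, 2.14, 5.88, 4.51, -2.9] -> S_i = Random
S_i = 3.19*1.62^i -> [3.19, 5.17, 8.37, 13.56, 21.97]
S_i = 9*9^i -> [9, 81, 729, 6561, 59049]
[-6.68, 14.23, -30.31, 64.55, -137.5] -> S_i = -6.68*(-2.13)^i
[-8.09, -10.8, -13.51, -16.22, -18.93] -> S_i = -8.09 + -2.71*i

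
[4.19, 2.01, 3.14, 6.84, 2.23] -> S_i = Random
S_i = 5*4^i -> [5, 20, 80, 320, 1280]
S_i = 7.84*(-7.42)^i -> [7.84, -58.17, 431.64, -3202.78, 23764.66]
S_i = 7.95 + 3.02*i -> [7.95, 10.97, 13.99, 17.01, 20.03]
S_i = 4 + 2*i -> [4, 6, 8, 10, 12]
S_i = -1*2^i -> [-1, -2, -4, -8, -16]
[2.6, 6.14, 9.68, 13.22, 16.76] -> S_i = 2.60 + 3.54*i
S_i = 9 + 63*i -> [9, 72, 135, 198, 261]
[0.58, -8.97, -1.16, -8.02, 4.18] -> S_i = Random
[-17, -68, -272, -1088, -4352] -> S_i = -17*4^i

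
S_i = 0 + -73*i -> [0, -73, -146, -219, -292]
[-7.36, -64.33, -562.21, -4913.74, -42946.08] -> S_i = -7.36*8.74^i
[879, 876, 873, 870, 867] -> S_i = 879 + -3*i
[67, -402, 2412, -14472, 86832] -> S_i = 67*-6^i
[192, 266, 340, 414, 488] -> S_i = 192 + 74*i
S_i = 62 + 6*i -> [62, 68, 74, 80, 86]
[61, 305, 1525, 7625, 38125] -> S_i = 61*5^i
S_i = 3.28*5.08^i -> [3.28, 16.66, 84.64, 430.0, 2184.38]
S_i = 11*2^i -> [11, 22, 44, 88, 176]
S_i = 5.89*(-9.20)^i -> [5.89, -54.19, 498.53, -4586.47, 42195.55]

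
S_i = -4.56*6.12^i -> [-4.56, -27.91, -170.79, -1045.25, -6396.91]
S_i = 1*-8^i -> [1, -8, 64, -512, 4096]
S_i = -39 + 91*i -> [-39, 52, 143, 234, 325]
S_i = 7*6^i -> [7, 42, 252, 1512, 9072]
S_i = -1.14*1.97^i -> [-1.14, -2.25, -4.42, -8.72, -17.17]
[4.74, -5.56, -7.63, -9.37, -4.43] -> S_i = Random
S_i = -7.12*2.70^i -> [-7.12, -19.22, -51.9, -140.14, -378.39]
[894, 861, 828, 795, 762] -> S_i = 894 + -33*i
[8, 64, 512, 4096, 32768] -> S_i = 8*8^i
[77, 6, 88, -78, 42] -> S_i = Random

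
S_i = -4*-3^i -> [-4, 12, -36, 108, -324]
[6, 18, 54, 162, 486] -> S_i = 6*3^i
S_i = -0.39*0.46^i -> [-0.39, -0.18, -0.08, -0.04, -0.02]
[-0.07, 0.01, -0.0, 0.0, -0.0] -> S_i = -0.07*(-0.21)^i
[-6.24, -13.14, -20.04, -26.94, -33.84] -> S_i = -6.24 + -6.90*i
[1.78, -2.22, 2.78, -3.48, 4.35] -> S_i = 1.78*(-1.25)^i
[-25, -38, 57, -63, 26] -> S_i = Random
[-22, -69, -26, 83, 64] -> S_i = Random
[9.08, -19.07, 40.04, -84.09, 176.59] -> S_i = 9.08*(-2.10)^i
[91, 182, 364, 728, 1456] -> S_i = 91*2^i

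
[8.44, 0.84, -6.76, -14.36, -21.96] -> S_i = 8.44 + -7.60*i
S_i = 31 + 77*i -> [31, 108, 185, 262, 339]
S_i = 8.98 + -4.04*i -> [8.98, 4.94, 0.9, -3.14, -7.18]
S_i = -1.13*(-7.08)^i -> [-1.13, 8.0, -56.64, 401.03, -2839.3]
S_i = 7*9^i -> [7, 63, 567, 5103, 45927]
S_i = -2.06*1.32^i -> [-2.06, -2.72, -3.59, -4.74, -6.25]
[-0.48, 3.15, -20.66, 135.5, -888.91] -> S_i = -0.48*(-6.56)^i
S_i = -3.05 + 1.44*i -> [-3.05, -1.61, -0.17, 1.27, 2.71]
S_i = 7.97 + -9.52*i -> [7.97, -1.55, -11.07, -20.59, -30.11]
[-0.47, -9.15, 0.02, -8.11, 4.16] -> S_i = Random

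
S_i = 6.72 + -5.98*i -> [6.72, 0.74, -5.24, -11.22, -17.2]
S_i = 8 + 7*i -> [8, 15, 22, 29, 36]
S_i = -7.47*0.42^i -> [-7.47, -3.14, -1.32, -0.55, -0.23]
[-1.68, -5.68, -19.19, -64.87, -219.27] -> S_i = -1.68*3.38^i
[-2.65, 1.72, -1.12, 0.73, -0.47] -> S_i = -2.65*(-0.65)^i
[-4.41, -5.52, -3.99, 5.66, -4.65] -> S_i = Random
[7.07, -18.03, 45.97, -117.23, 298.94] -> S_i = 7.07*(-2.55)^i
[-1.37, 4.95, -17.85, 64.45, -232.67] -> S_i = -1.37*(-3.61)^i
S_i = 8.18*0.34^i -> [8.18, 2.78, 0.95, 0.32, 0.11]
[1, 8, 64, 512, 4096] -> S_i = 1*8^i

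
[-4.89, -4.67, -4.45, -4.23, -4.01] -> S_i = -4.89 + 0.22*i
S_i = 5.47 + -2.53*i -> [5.47, 2.94, 0.41, -2.12, -4.65]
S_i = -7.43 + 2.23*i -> [-7.43, -5.2, -2.97, -0.74, 1.49]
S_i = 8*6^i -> [8, 48, 288, 1728, 10368]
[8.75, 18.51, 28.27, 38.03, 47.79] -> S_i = 8.75 + 9.76*i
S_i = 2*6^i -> [2, 12, 72, 432, 2592]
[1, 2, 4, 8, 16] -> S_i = 1*2^i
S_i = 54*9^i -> [54, 486, 4374, 39366, 354294]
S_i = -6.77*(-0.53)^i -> [-6.77, 3.59, -1.9, 1.01, -0.53]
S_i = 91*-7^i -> [91, -637, 4459, -31213, 218491]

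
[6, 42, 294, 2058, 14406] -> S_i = 6*7^i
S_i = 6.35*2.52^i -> [6.35, 16.0, 40.33, 101.62, 256.08]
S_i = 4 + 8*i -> [4, 12, 20, 28, 36]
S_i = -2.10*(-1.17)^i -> [-2.1, 2.46, -2.87, 3.36, -3.94]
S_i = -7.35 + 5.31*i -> [-7.35, -2.04, 3.27, 8.58, 13.89]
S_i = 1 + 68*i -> [1, 69, 137, 205, 273]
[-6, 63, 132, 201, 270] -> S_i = -6 + 69*i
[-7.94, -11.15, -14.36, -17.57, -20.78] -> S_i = -7.94 + -3.21*i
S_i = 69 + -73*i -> [69, -4, -77, -150, -223]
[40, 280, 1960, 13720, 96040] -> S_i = 40*7^i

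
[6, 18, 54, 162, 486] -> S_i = 6*3^i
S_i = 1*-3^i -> [1, -3, 9, -27, 81]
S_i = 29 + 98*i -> [29, 127, 225, 323, 421]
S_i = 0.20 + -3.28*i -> [0.2, -3.08, -6.36, -9.64, -12.92]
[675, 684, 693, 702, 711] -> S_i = 675 + 9*i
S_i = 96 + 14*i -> [96, 110, 124, 138, 152]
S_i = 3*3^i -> [3, 9, 27, 81, 243]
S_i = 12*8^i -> [12, 96, 768, 6144, 49152]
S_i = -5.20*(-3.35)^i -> [-5.2, 17.42, -58.36, 195.5, -654.91]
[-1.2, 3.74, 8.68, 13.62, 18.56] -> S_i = -1.20 + 4.94*i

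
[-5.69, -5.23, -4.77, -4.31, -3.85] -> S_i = -5.69 + 0.46*i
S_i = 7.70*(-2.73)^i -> [7.7, -21.02, 57.39, -156.67, 427.7]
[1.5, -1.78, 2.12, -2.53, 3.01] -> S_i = 1.50*(-1.19)^i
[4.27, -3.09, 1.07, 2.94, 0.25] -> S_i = Random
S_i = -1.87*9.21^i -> [-1.87, -17.22, -158.62, -1460.9, -13454.89]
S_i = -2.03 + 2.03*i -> [-2.03, 0.0, 2.03, 4.06, 6.09]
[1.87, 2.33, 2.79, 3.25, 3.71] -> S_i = 1.87 + 0.46*i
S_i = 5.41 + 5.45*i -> [5.41, 10.86, 16.31, 21.76, 27.21]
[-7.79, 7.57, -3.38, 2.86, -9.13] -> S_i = Random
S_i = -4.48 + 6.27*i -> [-4.48, 1.79, 8.06, 14.33, 20.6]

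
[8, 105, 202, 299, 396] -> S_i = 8 + 97*i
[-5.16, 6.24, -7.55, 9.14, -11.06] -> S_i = -5.16*(-1.21)^i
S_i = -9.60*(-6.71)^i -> [-9.6, 64.42, -432.23, 2900.27, -19460.83]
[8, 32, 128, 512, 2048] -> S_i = 8*4^i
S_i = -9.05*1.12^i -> [-9.05, -10.14, -11.35, -12.71, -14.24]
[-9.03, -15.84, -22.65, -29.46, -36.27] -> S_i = -9.03 + -6.81*i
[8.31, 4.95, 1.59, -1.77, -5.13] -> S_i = 8.31 + -3.36*i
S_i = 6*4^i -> [6, 24, 96, 384, 1536]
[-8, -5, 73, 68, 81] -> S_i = Random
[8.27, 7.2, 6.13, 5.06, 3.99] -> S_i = 8.27 + -1.07*i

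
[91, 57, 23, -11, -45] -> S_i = 91 + -34*i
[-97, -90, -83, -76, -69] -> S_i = -97 + 7*i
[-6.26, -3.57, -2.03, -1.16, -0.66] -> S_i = -6.26*0.57^i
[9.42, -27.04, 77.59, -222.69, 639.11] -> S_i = 9.42*(-2.87)^i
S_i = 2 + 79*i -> [2, 81, 160, 239, 318]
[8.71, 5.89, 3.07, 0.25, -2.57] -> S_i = 8.71 + -2.82*i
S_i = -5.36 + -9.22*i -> [-5.36, -14.58, -23.8, -33.02, -42.24]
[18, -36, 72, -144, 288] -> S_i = 18*-2^i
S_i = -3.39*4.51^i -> [-3.39, -15.29, -68.95, -310.98, -1402.51]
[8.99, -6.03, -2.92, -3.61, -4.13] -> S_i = Random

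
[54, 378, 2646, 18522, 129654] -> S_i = 54*7^i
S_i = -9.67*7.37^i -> [-9.67, -71.27, -525.24, -3871.05, -28529.65]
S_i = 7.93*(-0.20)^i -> [7.93, -1.59, 0.32, -0.06, 0.01]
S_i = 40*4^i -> [40, 160, 640, 2560, 10240]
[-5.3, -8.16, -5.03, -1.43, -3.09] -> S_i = Random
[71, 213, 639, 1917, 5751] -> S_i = 71*3^i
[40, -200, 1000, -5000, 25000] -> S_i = 40*-5^i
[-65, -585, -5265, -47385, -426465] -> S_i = -65*9^i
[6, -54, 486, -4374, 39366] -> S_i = 6*-9^i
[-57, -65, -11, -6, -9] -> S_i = Random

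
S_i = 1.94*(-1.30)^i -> [1.94, -2.52, 3.28, -4.26, 5.54]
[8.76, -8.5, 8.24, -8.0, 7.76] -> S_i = 8.76*(-0.97)^i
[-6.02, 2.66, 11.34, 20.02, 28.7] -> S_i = -6.02 + 8.68*i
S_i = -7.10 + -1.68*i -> [-7.1, -8.78, -10.46, -12.14, -13.82]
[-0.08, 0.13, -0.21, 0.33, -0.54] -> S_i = -0.08*(-1.61)^i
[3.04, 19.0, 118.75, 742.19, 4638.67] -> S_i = 3.04*6.25^i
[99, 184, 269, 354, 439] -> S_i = 99 + 85*i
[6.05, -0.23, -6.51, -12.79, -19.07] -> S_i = 6.05 + -6.28*i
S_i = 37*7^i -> [37, 259, 1813, 12691, 88837]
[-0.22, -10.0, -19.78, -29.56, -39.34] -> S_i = -0.22 + -9.78*i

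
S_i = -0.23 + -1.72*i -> [-0.23, -1.95, -3.67, -5.39, -7.11]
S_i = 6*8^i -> [6, 48, 384, 3072, 24576]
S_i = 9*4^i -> [9, 36, 144, 576, 2304]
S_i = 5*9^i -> [5, 45, 405, 3645, 32805]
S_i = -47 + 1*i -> [-47, -46, -45, -44, -43]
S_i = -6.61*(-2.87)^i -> [-6.61, 18.97, -54.45, 156.26, -448.47]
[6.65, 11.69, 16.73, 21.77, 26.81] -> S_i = 6.65 + 5.04*i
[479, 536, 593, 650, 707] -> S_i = 479 + 57*i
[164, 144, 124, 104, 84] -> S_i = 164 + -20*i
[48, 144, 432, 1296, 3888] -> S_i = 48*3^i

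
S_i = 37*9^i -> [37, 333, 2997, 26973, 242757]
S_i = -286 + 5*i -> [-286, -281, -276, -271, -266]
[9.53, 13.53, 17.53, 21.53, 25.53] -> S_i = 9.53 + 4.00*i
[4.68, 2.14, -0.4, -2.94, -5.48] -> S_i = 4.68 + -2.54*i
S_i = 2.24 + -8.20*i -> [2.24, -5.96, -14.16, -22.36, -30.56]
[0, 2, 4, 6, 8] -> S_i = 0 + 2*i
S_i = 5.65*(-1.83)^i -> [5.65, -10.34, 18.92, -34.63, 63.37]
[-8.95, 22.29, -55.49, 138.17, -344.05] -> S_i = -8.95*(-2.49)^i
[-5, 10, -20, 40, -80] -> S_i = -5*-2^i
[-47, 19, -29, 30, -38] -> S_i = Random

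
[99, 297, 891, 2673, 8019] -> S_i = 99*3^i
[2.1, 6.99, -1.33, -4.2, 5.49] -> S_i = Random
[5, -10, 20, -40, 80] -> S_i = 5*-2^i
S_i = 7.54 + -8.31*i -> [7.54, -0.77, -9.08, -17.39, -25.7]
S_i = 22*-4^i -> [22, -88, 352, -1408, 5632]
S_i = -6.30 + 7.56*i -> [-6.3, 1.26, 8.82, 16.38, 23.94]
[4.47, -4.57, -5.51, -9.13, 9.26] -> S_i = Random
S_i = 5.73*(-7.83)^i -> [5.73, -44.87, 351.3, -2750.68, 21537.82]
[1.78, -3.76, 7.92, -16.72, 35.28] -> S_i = 1.78*(-2.11)^i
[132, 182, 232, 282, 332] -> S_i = 132 + 50*i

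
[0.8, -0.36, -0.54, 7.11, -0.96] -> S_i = Random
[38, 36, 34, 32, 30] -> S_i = 38 + -2*i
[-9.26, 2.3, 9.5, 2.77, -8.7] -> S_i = Random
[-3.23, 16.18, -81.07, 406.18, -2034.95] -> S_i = -3.23*(-5.01)^i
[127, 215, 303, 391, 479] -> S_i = 127 + 88*i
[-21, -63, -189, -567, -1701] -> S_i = -21*3^i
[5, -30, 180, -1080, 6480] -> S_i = 5*-6^i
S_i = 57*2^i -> [57, 114, 228, 456, 912]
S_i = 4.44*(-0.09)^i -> [4.44, -0.4, 0.04, -0.0, 0.0]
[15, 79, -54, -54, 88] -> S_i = Random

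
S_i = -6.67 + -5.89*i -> [-6.67, -12.56, -18.45, -24.34, -30.23]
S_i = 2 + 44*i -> [2, 46, 90, 134, 178]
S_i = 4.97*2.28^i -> [4.97, 11.33, 25.84, 58.91, 134.31]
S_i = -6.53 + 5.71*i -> [-6.53, -0.82, 4.89, 10.6, 16.31]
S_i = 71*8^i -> [71, 568, 4544, 36352, 290816]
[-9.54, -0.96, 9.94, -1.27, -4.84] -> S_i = Random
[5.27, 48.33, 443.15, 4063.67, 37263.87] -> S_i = 5.27*9.17^i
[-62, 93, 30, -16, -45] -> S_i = Random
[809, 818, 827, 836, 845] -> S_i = 809 + 9*i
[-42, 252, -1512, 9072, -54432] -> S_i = -42*-6^i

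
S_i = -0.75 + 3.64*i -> [-0.75, 2.89, 6.53, 10.17, 13.81]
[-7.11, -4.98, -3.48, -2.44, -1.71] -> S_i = -7.11*0.70^i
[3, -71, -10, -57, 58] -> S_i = Random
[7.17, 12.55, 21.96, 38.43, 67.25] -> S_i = 7.17*1.75^i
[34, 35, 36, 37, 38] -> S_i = 34 + 1*i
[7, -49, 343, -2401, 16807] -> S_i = 7*-7^i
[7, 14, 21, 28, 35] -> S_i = 7 + 7*i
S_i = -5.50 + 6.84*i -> [-5.5, 1.34, 8.18, 15.02, 21.86]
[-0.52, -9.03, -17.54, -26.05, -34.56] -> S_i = -0.52 + -8.51*i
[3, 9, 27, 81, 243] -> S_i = 3*3^i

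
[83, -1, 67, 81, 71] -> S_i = Random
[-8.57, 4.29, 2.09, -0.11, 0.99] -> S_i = Random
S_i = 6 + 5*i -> [6, 11, 16, 21, 26]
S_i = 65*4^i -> [65, 260, 1040, 4160, 16640]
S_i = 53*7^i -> [53, 371, 2597, 18179, 127253]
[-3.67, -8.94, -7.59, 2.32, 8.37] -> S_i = Random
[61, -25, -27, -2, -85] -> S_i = Random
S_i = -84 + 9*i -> [-84, -75, -66, -57, -48]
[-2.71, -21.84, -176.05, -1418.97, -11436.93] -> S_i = -2.71*8.06^i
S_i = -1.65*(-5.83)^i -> [-1.65, 9.62, -56.08, 326.96, -1906.15]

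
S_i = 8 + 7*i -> [8, 15, 22, 29, 36]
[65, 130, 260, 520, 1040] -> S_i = 65*2^i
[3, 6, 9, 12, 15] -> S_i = 3 + 3*i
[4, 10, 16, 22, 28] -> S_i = 4 + 6*i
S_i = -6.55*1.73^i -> [-6.55, -11.33, -19.6, -33.91, -58.67]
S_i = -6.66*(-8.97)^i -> [-6.66, 59.74, -535.87, 4806.75, -43116.55]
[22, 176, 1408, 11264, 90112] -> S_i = 22*8^i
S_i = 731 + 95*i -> [731, 826, 921, 1016, 1111]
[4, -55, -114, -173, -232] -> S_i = 4 + -59*i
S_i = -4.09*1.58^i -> [-4.09, -6.46, -10.21, -16.13, -25.49]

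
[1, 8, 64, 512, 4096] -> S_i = 1*8^i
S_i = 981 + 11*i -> [981, 992, 1003, 1014, 1025]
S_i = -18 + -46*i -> [-18, -64, -110, -156, -202]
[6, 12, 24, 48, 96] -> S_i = 6*2^i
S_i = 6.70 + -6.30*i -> [6.7, 0.4, -5.9, -12.2, -18.5]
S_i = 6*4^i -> [6, 24, 96, 384, 1536]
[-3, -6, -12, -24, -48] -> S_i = -3*2^i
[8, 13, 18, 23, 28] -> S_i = 8 + 5*i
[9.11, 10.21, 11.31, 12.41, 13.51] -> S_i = 9.11 + 1.10*i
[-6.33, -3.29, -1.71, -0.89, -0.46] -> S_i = -6.33*0.52^i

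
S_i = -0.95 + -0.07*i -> [-0.95, -1.02, -1.09, -1.16, -1.23]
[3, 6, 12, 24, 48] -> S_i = 3*2^i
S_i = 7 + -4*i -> [7, 3, -1, -5, -9]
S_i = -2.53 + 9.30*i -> [-2.53, 6.77, 16.07, 25.37, 34.67]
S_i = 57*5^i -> [57, 285, 1425, 7125, 35625]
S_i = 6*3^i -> [6, 18, 54, 162, 486]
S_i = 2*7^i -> [2, 14, 98, 686, 4802]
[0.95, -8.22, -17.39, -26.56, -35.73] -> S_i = 0.95 + -9.17*i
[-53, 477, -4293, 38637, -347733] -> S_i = -53*-9^i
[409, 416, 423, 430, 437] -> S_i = 409 + 7*i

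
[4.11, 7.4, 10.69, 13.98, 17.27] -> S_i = 4.11 + 3.29*i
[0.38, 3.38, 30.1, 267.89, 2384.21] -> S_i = 0.38*8.90^i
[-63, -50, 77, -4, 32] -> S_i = Random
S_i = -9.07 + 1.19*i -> [-9.07, -7.88, -6.69, -5.5, -4.31]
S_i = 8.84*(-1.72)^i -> [8.84, -15.2, 26.15, -44.98, 77.37]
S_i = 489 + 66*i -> [489, 555, 621, 687, 753]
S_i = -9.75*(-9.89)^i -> [-9.75, 96.43, -953.67, 9431.78, -93280.27]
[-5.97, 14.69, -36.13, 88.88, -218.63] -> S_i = -5.97*(-2.46)^i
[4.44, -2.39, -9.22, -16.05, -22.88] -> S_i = 4.44 + -6.83*i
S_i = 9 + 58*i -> [9, 67, 125, 183, 241]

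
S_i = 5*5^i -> [5, 25, 125, 625, 3125]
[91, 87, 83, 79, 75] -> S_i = 91 + -4*i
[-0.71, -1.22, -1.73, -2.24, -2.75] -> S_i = -0.71 + -0.51*i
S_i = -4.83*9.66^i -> [-4.83, -46.66, -450.71, -4353.9, -42058.68]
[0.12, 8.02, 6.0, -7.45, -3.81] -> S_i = Random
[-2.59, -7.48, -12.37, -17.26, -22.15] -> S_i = -2.59 + -4.89*i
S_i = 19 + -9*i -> [19, 10, 1, -8, -17]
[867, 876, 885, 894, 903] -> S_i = 867 + 9*i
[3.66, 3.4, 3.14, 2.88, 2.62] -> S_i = 3.66 + -0.26*i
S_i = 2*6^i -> [2, 12, 72, 432, 2592]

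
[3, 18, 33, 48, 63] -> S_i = 3 + 15*i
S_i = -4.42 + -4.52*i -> [-4.42, -8.94, -13.46, -17.98, -22.5]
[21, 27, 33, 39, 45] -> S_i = 21 + 6*i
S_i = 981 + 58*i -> [981, 1039, 1097, 1155, 1213]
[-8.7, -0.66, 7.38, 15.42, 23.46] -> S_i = -8.70 + 8.04*i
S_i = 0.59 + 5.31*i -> [0.59, 5.9, 11.21, 16.52, 21.83]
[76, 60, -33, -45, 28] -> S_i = Random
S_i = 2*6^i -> [2, 12, 72, 432, 2592]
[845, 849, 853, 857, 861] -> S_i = 845 + 4*i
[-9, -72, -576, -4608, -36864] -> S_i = -9*8^i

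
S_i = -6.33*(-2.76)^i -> [-6.33, 17.47, -48.22, 133.09, -367.32]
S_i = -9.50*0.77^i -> [-9.5, -7.32, -5.63, -4.34, -3.34]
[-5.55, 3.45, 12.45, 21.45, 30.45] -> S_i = -5.55 + 9.00*i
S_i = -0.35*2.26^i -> [-0.35, -0.79, -1.79, -4.04, -9.13]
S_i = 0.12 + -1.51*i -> [0.12, -1.39, -2.9, -4.41, -5.92]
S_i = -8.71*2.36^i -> [-8.71, -20.56, -48.51, -114.49, -270.19]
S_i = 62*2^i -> [62, 124, 248, 496, 992]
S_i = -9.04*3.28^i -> [-9.04, -29.65, -97.26, -319.0, -1046.32]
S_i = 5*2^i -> [5, 10, 20, 40, 80]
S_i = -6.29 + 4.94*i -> [-6.29, -1.35, 3.59, 8.53, 13.47]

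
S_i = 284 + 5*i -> [284, 289, 294, 299, 304]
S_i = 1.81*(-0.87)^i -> [1.81, -1.57, 1.37, -1.19, 1.04]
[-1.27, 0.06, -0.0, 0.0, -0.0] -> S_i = -1.27*(-0.05)^i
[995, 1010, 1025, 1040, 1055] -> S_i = 995 + 15*i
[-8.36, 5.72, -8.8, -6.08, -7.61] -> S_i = Random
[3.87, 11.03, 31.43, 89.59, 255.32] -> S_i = 3.87*2.85^i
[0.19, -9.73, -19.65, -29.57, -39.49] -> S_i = 0.19 + -9.92*i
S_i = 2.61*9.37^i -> [2.61, 24.46, 229.15, 2147.13, 20118.65]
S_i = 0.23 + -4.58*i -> [0.23, -4.35, -8.93, -13.51, -18.09]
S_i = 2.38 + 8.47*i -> [2.38, 10.85, 19.32, 27.79, 36.26]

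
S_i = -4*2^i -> [-4, -8, -16, -32, -64]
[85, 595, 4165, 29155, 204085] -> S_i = 85*7^i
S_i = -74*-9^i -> [-74, 666, -5994, 53946, -485514]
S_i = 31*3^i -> [31, 93, 279, 837, 2511]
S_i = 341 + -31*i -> [341, 310, 279, 248, 217]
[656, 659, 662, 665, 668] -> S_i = 656 + 3*i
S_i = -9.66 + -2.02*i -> [-9.66, -11.68, -13.7, -15.72, -17.74]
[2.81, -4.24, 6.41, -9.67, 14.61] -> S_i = 2.81*(-1.51)^i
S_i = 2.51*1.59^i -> [2.51, 3.99, 6.35, 10.09, 16.04]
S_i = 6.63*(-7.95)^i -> [6.63, -52.71, 419.03, -3331.31, 26483.91]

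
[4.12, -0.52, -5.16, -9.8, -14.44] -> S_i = 4.12 + -4.64*i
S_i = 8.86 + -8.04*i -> [8.86, 0.82, -7.22, -15.26, -23.3]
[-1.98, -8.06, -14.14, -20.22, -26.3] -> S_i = -1.98 + -6.08*i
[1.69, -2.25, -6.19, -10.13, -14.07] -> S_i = 1.69 + -3.94*i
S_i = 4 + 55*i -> [4, 59, 114, 169, 224]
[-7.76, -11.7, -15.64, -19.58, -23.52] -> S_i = -7.76 + -3.94*i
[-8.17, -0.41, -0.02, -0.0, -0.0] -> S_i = -8.17*0.05^i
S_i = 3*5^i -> [3, 15, 75, 375, 1875]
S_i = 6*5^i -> [6, 30, 150, 750, 3750]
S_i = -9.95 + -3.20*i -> [-9.95, -13.15, -16.35, -19.55, -22.75]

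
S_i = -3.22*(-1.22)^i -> [-3.22, 3.93, -4.79, 5.85, -7.13]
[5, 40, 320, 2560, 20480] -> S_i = 5*8^i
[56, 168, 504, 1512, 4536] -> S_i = 56*3^i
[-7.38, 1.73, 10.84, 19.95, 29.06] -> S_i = -7.38 + 9.11*i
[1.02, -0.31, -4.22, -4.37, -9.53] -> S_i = Random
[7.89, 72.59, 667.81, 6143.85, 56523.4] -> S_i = 7.89*9.20^i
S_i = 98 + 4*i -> [98, 102, 106, 110, 114]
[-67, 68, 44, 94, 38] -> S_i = Random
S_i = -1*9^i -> [-1, -9, -81, -729, -6561]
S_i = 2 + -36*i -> [2, -34, -70, -106, -142]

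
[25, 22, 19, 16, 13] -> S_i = 25 + -3*i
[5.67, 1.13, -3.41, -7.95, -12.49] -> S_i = 5.67 + -4.54*i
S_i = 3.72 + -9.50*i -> [3.72, -5.78, -15.28, -24.78, -34.28]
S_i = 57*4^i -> [57, 228, 912, 3648, 14592]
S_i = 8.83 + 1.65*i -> [8.83, 10.48, 12.13, 13.78, 15.43]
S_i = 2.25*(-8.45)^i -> [2.25, -19.01, 160.66, -1357.54, 11471.21]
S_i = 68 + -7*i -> [68, 61, 54, 47, 40]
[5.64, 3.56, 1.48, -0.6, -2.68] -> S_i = 5.64 + -2.08*i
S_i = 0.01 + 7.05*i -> [0.01, 7.06, 14.11, 21.16, 28.21]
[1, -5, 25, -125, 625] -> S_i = 1*-5^i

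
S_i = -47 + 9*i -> [-47, -38, -29, -20, -11]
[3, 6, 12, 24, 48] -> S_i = 3*2^i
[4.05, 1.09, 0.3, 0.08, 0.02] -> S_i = 4.05*0.27^i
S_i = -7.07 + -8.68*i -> [-7.07, -15.75, -24.43, -33.11, -41.79]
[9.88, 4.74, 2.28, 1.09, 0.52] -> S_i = 9.88*0.48^i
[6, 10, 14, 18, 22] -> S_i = 6 + 4*i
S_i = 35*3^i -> [35, 105, 315, 945, 2835]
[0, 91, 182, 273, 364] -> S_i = 0 + 91*i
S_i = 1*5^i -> [1, 5, 25, 125, 625]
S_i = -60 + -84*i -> [-60, -144, -228, -312, -396]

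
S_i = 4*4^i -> [4, 16, 64, 256, 1024]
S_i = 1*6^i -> [1, 6, 36, 216, 1296]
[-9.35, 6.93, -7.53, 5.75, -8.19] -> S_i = Random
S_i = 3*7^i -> [3, 21, 147, 1029, 7203]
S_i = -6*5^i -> [-6, -30, -150, -750, -3750]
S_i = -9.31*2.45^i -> [-9.31, -22.81, -55.88, -136.91, -335.44]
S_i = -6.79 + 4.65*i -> [-6.79, -2.14, 2.51, 7.16, 11.81]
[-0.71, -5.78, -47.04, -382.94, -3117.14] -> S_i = -0.71*8.14^i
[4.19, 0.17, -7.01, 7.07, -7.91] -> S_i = Random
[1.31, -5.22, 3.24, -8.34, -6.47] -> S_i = Random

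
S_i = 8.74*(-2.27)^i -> [8.74, -19.84, 45.04, -102.23, 232.07]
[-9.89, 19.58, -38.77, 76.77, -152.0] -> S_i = -9.89*(-1.98)^i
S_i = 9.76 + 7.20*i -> [9.76, 16.96, 24.16, 31.36, 38.56]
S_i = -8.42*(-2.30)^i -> [-8.42, 19.37, -44.54, 102.45, -235.63]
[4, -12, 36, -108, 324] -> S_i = 4*-3^i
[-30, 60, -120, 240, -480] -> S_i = -30*-2^i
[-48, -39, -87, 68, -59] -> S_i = Random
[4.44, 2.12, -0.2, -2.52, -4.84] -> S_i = 4.44 + -2.32*i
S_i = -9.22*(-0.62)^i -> [-9.22, 5.72, -3.54, 2.2, -1.36]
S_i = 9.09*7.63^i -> [9.09, 69.36, 529.19, 4037.73, 30807.9]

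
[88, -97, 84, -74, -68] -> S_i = Random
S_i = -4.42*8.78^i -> [-4.42, -38.81, -340.73, -2991.62, -26266.39]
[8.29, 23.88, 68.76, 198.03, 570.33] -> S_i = 8.29*2.88^i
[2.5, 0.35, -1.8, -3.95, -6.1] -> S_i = 2.50 + -2.15*i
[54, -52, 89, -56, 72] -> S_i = Random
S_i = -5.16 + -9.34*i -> [-5.16, -14.5, -23.84, -33.18, -42.52]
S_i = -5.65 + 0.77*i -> [-5.65, -4.88, -4.11, -3.34, -2.57]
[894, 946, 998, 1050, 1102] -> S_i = 894 + 52*i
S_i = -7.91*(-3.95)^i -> [-7.91, 31.24, -123.42, 487.49, -1925.59]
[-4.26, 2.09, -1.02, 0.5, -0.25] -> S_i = -4.26*(-0.49)^i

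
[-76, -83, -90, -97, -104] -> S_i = -76 + -7*i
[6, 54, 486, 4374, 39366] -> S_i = 6*9^i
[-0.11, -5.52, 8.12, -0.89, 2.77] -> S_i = Random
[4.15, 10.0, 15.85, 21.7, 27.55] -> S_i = 4.15 + 5.85*i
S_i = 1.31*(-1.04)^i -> [1.31, -1.36, 1.42, -1.47, 1.53]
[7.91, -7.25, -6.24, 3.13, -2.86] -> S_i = Random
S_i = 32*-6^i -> [32, -192, 1152, -6912, 41472]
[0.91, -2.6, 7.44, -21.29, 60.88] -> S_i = 0.91*(-2.86)^i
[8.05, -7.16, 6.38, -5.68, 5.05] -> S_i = 8.05*(-0.89)^i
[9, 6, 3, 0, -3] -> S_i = 9 + -3*i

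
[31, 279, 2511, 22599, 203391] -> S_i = 31*9^i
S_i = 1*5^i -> [1, 5, 25, 125, 625]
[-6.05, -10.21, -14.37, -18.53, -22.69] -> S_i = -6.05 + -4.16*i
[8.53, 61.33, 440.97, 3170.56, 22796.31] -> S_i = 8.53*7.19^i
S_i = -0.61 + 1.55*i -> [-0.61, 0.94, 2.49, 4.04, 5.59]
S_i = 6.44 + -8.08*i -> [6.44, -1.64, -9.72, -17.8, -25.88]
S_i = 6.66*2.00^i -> [6.66, 13.32, 26.64, 53.28, 106.56]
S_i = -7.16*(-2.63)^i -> [-7.16, 18.83, -49.53, 130.25, -342.56]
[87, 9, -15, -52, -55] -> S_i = Random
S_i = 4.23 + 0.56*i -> [4.23, 4.79, 5.35, 5.91, 6.47]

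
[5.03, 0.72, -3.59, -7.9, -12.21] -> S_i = 5.03 + -4.31*i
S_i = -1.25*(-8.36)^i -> [-1.25, 10.45, -87.36, 730.35, -6105.7]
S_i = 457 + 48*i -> [457, 505, 553, 601, 649]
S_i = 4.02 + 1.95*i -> [4.02, 5.97, 7.92, 9.87, 11.82]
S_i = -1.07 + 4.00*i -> [-1.07, 2.93, 6.93, 10.93, 14.93]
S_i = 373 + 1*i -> [373, 374, 375, 376, 377]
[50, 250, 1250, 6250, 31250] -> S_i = 50*5^i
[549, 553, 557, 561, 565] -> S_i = 549 + 4*i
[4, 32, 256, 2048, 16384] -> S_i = 4*8^i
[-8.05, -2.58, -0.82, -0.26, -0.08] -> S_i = -8.05*0.32^i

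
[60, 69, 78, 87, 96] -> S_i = 60 + 9*i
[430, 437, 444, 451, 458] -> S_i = 430 + 7*i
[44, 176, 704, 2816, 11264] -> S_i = 44*4^i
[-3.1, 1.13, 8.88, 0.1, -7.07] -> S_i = Random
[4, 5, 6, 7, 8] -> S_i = 4 + 1*i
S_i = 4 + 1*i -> [4, 5, 6, 7, 8]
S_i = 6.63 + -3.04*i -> [6.63, 3.59, 0.55, -2.49, -5.53]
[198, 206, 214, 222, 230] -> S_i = 198 + 8*i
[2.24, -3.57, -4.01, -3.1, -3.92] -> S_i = Random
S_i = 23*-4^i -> [23, -92, 368, -1472, 5888]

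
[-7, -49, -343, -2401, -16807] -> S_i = -7*7^i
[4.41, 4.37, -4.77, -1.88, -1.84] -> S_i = Random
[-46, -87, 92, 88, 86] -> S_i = Random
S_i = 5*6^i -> [5, 30, 180, 1080, 6480]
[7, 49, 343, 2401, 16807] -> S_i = 7*7^i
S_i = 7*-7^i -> [7, -49, 343, -2401, 16807]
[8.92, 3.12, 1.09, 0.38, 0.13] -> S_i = 8.92*0.35^i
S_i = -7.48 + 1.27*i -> [-7.48, -6.21, -4.94, -3.67, -2.4]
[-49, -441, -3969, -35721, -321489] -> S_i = -49*9^i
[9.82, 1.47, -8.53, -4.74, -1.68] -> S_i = Random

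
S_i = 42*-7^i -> [42, -294, 2058, -14406, 100842]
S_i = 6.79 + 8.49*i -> [6.79, 15.28, 23.77, 32.26, 40.75]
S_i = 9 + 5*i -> [9, 14, 19, 24, 29]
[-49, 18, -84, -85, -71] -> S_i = Random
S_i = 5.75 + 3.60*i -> [5.75, 9.35, 12.95, 16.55, 20.15]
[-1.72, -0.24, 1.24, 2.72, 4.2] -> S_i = -1.72 + 1.48*i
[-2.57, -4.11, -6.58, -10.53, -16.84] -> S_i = -2.57*1.60^i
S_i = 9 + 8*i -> [9, 17, 25, 33, 41]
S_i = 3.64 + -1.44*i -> [3.64, 2.2, 0.76, -0.68, -2.12]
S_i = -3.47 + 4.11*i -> [-3.47, 0.64, 4.75, 8.86, 12.97]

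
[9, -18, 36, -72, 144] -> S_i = 9*-2^i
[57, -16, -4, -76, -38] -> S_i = Random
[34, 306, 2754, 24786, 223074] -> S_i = 34*9^i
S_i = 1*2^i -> [1, 2, 4, 8, 16]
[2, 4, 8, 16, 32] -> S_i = 2*2^i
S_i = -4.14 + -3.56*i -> [-4.14, -7.7, -11.26, -14.82, -18.38]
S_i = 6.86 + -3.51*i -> [6.86, 3.35, -0.16, -3.67, -7.18]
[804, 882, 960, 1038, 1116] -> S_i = 804 + 78*i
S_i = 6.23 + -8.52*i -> [6.23, -2.29, -10.81, -19.33, -27.85]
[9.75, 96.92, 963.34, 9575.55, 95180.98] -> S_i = 9.75*9.94^i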